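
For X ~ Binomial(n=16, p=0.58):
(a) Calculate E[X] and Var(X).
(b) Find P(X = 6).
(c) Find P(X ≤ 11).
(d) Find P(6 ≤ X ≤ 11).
(a) E[X] = 9.2800, Var(X) = 3.8976
(b) P(X = 6) = 0.052070
(c) P(X ≤ 11) = 0.870668
(d) P(6 ≤ X ≤ 11) = 0.842277

We have X ~ Binomial(n=16, p=0.58).

(a) Moments:
E[X] = 9.2800
Var(X) = 3.8976
σ = √Var(X) = 1.9742

(b) Point probability using PMF:
P(X = 6) = 0.052070

(c) Cumulative probability using CDF:
P(X ≤ 11) = F(11) = 0.870668

(d) Range probability:
P(6 ≤ X ≤ 11) = P(X ≤ 11) - P(X ≤ 5)
                   = F(11) - F(5)
                   = 0.870668 - 0.028391
                   = 0.842277

This means approximately 84.2% of outcomes fall in the interval [6, 11].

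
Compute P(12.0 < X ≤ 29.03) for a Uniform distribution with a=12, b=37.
0.681200

We have X ~ Uniform(a=12, b=37).

To find P(12.0 < X ≤ 29.03), we use:
P(12.0 < X ≤ 29.03) = P(X ≤ 29.03) - P(X ≤ 12.0)
                 = F(29.03) - F(12.0)
                 = 0.681200 - 0.000000
                 = 0.681200

So there's approximately a 68.1% chance that X falls in this range.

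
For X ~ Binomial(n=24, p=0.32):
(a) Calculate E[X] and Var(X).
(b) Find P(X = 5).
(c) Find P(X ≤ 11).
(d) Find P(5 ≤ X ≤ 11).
(a) E[X] = 7.6800, Var(X) = 5.2224
(b) P(X = 5) = 0.093724
(c) P(X ≤ 11) = 0.949342
(d) P(5 ≤ X ≤ 11) = 0.872383

We have X ~ Binomial(n=24, p=0.32).

(a) Moments:
E[X] = 7.6800
Var(X) = 5.2224
σ = √Var(X) = 2.2853

(b) Point probability using PMF:
P(X = 5) = 0.093724

(c) Cumulative probability using CDF:
P(X ≤ 11) = F(11) = 0.949342

(d) Range probability:
P(5 ≤ X ≤ 11) = P(X ≤ 11) - P(X ≤ 4)
                   = F(11) - F(4)
                   = 0.949342 - 0.076959
                   = 0.872383

This means approximately 87.2% of outcomes fall in the interval [5, 11].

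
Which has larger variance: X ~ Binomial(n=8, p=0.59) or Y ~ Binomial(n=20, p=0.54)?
Y has larger variance (4.9680 > 1.9352)

Compute the variance for each distribution:

X ~ Binomial(n=8, p=0.59):
Var(X) = 1.9352

Y ~ Binomial(n=20, p=0.54):
Var(Y) = 4.9680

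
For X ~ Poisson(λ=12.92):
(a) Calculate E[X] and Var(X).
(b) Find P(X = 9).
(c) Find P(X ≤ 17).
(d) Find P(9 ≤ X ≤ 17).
(a) E[X] = 12.9200, Var(X) = 12.9200
(b) P(X = 9) = 0.067688
(c) P(X ≤ 17) = 0.894809
(d) P(9 ≤ X ≤ 17) = 0.791336

We have X ~ Poisson(λ=12.92).

(a) Moments:
E[X] = 12.9200
Var(X) = 12.9200
σ = √Var(X) = 3.5944

(b) Point probability using PMF:
P(X = 9) = 0.067688

(c) Cumulative probability using CDF:
P(X ≤ 17) = F(17) = 0.894809

(d) Range probability:
P(9 ≤ X ≤ 17) = P(X ≤ 17) - P(X ≤ 8)
                   = F(17) - F(8)
                   = 0.894809 - 0.103473
                   = 0.791336

This means approximately 79.1% of outcomes fall in the interval [9, 17].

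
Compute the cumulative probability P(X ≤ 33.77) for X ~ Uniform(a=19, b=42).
0.642174

We have X ~ Uniform(a=19, b=42).

The CDF gives us P(X ≤ k).

Using the CDF:
P(X ≤ 33.77) = 0.642174

This means there's approximately a 64.2% chance that X is at most 33.77.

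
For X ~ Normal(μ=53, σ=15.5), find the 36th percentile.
47.4439

We have X ~ Normal(μ=53, σ=15.5).

We want to find x such that P(X ≤ x) = 0.36.

This is the 36th percentile, which means 36% of values fall below this point.

Using the inverse CDF (quantile function):
x = F⁻¹(0.36) = 47.4439

Verification: P(X ≤ 47.4439) = 0.36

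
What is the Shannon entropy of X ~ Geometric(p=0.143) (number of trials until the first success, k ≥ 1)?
2.8697 nats

We have X ~ Geometric(p=0.143) (number of trials until the first success, k ≥ 1).

The Shannon entropy measures the uncertainty or information content of the distribution.

For a Geometric distribution with p=0.143 (number of trials until the first success, k ≥ 1):
H(X) = 2.8697 nats

(In bits, this would be 4.1402 bits.)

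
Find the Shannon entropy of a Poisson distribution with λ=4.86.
2.1895 nats

We have X ~ Poisson(λ=4.86).

The Shannon entropy measures the uncertainty or information content of the distribution.

For a Poisson distribution with λ=4.86:
H(X) = 2.1895 nats

(In bits, this would be 3.1588 bits.)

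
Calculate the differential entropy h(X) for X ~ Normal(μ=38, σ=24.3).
4.6094 nats

We have X ~ Normal(μ=38, σ=24.3).

The differential entropy measures the uncertainty or information content of the distribution.

For a Normal distribution with μ=38, σ=24.3:
h(X) = 4.6094 nats

(In bits, this would be 6.6500 bits.)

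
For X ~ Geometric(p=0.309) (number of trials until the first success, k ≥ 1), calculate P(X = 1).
0.309000

We have X ~ Geometric(p=0.309) (number of trials until the first success, k ≥ 1).

For a Geometric distribution, the PMF gives us the probability of each outcome.

Using the PMF formula:
P(X = 1) = 0.309000

Rounded to 4 decimal places: 0.3090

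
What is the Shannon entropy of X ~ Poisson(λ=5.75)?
2.2772 nats

We have X ~ Poisson(λ=5.75).

The Shannon entropy measures the uncertainty or information content of the distribution.

For a Poisson distribution with λ=5.75:
H(X) = 2.2772 nats

(In bits, this would be 3.2853 bits.)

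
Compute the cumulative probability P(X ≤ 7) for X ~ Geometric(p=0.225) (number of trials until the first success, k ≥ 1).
0.832076

We have X ~ Geometric(p=0.225) (number of trials until the first success, k ≥ 1).

The CDF gives us P(X ≤ k).

Using the CDF:
P(X ≤ 7) = 0.832076

This means there's approximately a 83.2% chance that X is at most 7.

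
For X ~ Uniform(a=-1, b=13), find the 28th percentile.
2.9200

We have X ~ Uniform(a=-1, b=13).

We want to find x such that P(X ≤ x) = 0.28.

This is the 28th percentile, which means 28% of values fall below this point.

Using the inverse CDF (quantile function):
x = F⁻¹(0.28) = 2.9200

Verification: P(X ≤ 2.9200) = 0.28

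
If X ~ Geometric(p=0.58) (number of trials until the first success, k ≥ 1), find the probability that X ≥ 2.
0.420000

We have X ~ Geometric(p=0.58) (number of trials until the first success, k ≥ 1).

For discrete distributions, P(X ≥ 2) = 1 - P(X ≤ 1).

P(X ≤ 1) = 0.580000
P(X ≥ 2) = 1 - 0.580000 = 0.420000

So there's approximately a 42.0% chance that X is at least 2.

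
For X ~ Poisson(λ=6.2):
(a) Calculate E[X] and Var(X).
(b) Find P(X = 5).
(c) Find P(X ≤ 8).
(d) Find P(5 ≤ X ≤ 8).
(a) E[X] = 6.2000, Var(X) = 6.2000
(b) P(X = 5) = 0.154936
(c) P(X ≤ 8) = 0.825914
(d) P(5 ≤ X ≤ 8) = 0.566736

We have X ~ Poisson(λ=6.2).

(a) Moments:
E[X] = 6.2000
Var(X) = 6.2000
σ = √Var(X) = 2.4900

(b) Point probability using PMF:
P(X = 5) = 0.154936

(c) Cumulative probability using CDF:
P(X ≤ 8) = F(8) = 0.825914

(d) Range probability:
P(5 ≤ X ≤ 8) = P(X ≤ 8) - P(X ≤ 4)
                   = F(8) - F(4)
                   = 0.825914 - 0.259177
                   = 0.566736

This means approximately 56.7% of outcomes fall in the interval [5, 8].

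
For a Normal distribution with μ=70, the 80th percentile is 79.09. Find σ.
σ = 10.8006

For X ~ Normal(μ, σ), the p-th percentile satisfies x = μ + z_p × σ,
where z_p = Φ⁻¹(p) is the standard normal quantile.

Step 1: z_{0.8} = Φ⁻¹(0.8) = 0.8416

Step 2: Solve for σ:
79.09 = 70 + 0.8416 × σ
σ = (79.09 - 70) / 0.8416
σ = 9.09 / 0.8416
σ = 10.8006

Verification: μ + z × σ = 70 + 0.8416 × 10.8006 = 79.09 ✓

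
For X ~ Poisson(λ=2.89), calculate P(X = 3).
0.223579

We have X ~ Poisson(λ=2.89).

For a Poisson distribution, the PMF gives us the probability of each outcome.

Using the PMF formula:
P(X = 3) = 0.223579

Rounded to 4 decimal places: 0.2236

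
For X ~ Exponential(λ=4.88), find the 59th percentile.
0.1827

We have X ~ Exponential(λ=4.88).

We want to find x such that P(X ≤ x) = 0.59.

This is the 59th percentile, which means 59% of values fall below this point.

Using the inverse CDF (quantile function):
x = F⁻¹(0.59) = 0.1827

Verification: P(X ≤ 0.1827) = 0.59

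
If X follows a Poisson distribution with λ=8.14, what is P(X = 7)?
0.137020

We have X ~ Poisson(λ=8.14).

For a Poisson distribution, the PMF gives us the probability of each outcome.

Using the PMF formula:
P(X = 7) = 0.137020

Rounded to 4 decimal places: 0.1370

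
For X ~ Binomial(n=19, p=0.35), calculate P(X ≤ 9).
0.912526

We have X ~ Binomial(n=19, p=0.35).

The CDF gives us P(X ≤ k).

Using the CDF:
P(X ≤ 9) = 0.912526

This means there's approximately a 91.3% chance that X is at most 9.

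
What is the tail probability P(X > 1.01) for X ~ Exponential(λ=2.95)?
0.050818

We have X ~ Exponential(λ=2.95).

P(X > 1.01) = 1 - P(X ≤ 1.01)
                = 1 - F(1.01)
                = 1 - 0.949182
                = 0.050818

So there's approximately a 5.1% chance that X exceeds 1.01.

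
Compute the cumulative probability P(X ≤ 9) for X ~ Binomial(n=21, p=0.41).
0.657238

We have X ~ Binomial(n=21, p=0.41).

The CDF gives us P(X ≤ k).

Using the CDF:
P(X ≤ 9) = 0.657238

This means there's approximately a 65.7% chance that X is at most 9.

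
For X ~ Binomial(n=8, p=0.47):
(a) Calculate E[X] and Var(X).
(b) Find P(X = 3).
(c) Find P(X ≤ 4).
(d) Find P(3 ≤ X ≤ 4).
(a) E[X] = 3.7600, Var(X) = 1.9928
(b) P(X = 3) = 0.243143
(c) P(X ≤ 4) = 0.700150
(d) P(3 ≤ X ≤ 4) = 0.512664

We have X ~ Binomial(n=8, p=0.47).

(a) Moments:
E[X] = 3.7600
Var(X) = 1.9928
σ = √Var(X) = 1.4117

(b) Point probability using PMF:
P(X = 3) = 0.243143

(c) Cumulative probability using CDF:
P(X ≤ 4) = F(4) = 0.700150

(d) Range probability:
P(3 ≤ X ≤ 4) = P(X ≤ 4) - P(X ≤ 2)
                   = F(4) - F(2)
                   = 0.700150 - 0.187486
                   = 0.512664

This means approximately 51.3% of outcomes fall in the interval [3, 4].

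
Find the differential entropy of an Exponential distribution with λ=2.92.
-0.0716 nats

We have X ~ Exponential(λ=2.92).

The differential entropy measures the uncertainty or information content of the distribution.

For an Exponential distribution with λ=2.92:
h(X) = -0.0716 nats

(In bits, this would be -0.1033 bits.)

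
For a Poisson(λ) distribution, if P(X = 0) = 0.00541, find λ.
λ = 5.2195

For a Poisson(λ) distribution, the PMF at 0 is:
P(X = 0) = λ^0 e^(-λ) / 0! = e^(-λ)

Given P(X = 0) = 0.00541:
e^(-λ) = 0.00541
-λ = ln(0.00541)
λ = -ln(0.00541) = 5.2195

Verification: e^(-5.2195) = 0.00541 ✓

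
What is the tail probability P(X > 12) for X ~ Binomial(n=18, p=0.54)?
0.092778

We have X ~ Binomial(n=18, p=0.54).

P(X > 12) = 1 - P(X ≤ 12)
                = 1 - F(12)
                = 1 - 0.907222
                = 0.092778

So there's approximately a 9.3% chance that X exceeds 12.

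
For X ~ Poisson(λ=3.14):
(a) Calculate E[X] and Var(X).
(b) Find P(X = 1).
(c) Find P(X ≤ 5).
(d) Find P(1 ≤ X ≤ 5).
(a) E[X] = 3.1400, Var(X) = 3.1400
(b) P(X = 1) = 0.135908
(c) P(X ≤ 5) = 0.901315
(d) P(1 ≤ X ≤ 5) = 0.858032

We have X ~ Poisson(λ=3.14).

(a) Moments:
E[X] = 3.1400
Var(X) = 3.1400
σ = √Var(X) = 1.7720

(b) Point probability using PMF:
P(X = 1) = 0.135908

(c) Cumulative probability using CDF:
P(X ≤ 5) = F(5) = 0.901315

(d) Range probability:
P(1 ≤ X ≤ 5) = P(X ≤ 5) - P(X ≤ 0)
                   = F(5) - F(0)
                   = 0.901315 - 0.043283
                   = 0.858032

This means approximately 85.8% of outcomes fall in the interval [1, 5].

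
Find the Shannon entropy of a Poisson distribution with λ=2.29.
1.7816 nats

We have X ~ Poisson(λ=2.29).

The Shannon entropy measures the uncertainty or information content of the distribution.

For a Poisson distribution with λ=2.29:
H(X) = 1.7816 nats

(In bits, this would be 2.5703 bits.)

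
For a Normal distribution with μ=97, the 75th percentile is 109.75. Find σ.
σ = 18.9032

For X ~ Normal(μ, σ), the p-th percentile satisfies x = μ + z_p × σ,
where z_p = Φ⁻¹(p) is the standard normal quantile.

Step 1: z_{0.75} = Φ⁻¹(0.75) = 0.6745

Step 2: Solve for σ:
109.75 = 97 + 0.6745 × σ
σ = (109.75 - 97) / 0.6745
σ = 12.75 / 0.6745
σ = 18.9032

Verification: μ + z × σ = 97 + 0.6745 × 18.9032 = 109.75 ✓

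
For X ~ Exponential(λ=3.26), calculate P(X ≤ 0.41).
0.737263

We have X ~ Exponential(λ=3.26).

The CDF gives us P(X ≤ k).

Using the CDF:
P(X ≤ 0.41) = 0.737263

This means there's approximately a 73.7% chance that X is at most 0.41.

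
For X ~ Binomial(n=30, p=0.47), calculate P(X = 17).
0.083092

We have X ~ Binomial(n=30, p=0.47).

For a Binomial distribution, the PMF gives us the probability of each outcome.

Using the PMF formula:
P(X = 17) = 0.083092

Rounded to 4 decimal places: 0.0831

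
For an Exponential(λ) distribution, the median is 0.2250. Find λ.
λ = 3.0807

For X ~ Exponential(λ), the CDF is F(x) = 1 - e^(-λx).
The median m satisfies F(m) = 0.5:
1 - e^(-λm) = 0.5
e^(-λm) = 0.5
λm = ln(2)
m = ln(2) / λ

Given m = 0.2250:
λ = ln(2) / 0.2250 = 0.693147 / 0.2250 = 3.0807

Verification: ln(2) / 3.0807 = 0.2250 ✓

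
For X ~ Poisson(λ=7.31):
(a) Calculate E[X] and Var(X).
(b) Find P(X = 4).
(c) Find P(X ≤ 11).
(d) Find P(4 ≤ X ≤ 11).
(a) E[X] = 7.3100, Var(X) = 7.3100
(b) P(X = 4) = 0.079573
(c) P(X ≤ 11) = 0.931387
(d) P(4 ≤ X ≤ 11) = 0.864417

We have X ~ Poisson(λ=7.31).

(a) Moments:
E[X] = 7.3100
Var(X) = 7.3100
σ = √Var(X) = 2.7037

(b) Point probability using PMF:
P(X = 4) = 0.079573

(c) Cumulative probability using CDF:
P(X ≤ 11) = F(11) = 0.931387

(d) Range probability:
P(4 ≤ X ≤ 11) = P(X ≤ 11) - P(X ≤ 3)
                   = F(11) - F(3)
                   = 0.931387 - 0.066969
                   = 0.864417

This means approximately 86.4% of outcomes fall in the interval [4, 11].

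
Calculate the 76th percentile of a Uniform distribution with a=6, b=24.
19.6800

We have X ~ Uniform(a=6, b=24).

We want to find x such that P(X ≤ x) = 0.76.

This is the 76th percentile, which means 76% of values fall below this point.

Using the inverse CDF (quantile function):
x = F⁻¹(0.76) = 19.6800

Verification: P(X ≤ 19.6800) = 0.76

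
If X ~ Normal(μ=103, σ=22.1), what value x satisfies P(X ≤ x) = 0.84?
124.9775

We have X ~ Normal(μ=103, σ=22.1).

We want to find x such that P(X ≤ x) = 0.84.

This is the 84th percentile, which means 84% of values fall below this point.

Using the inverse CDF (quantile function):
x = F⁻¹(0.84) = 124.9775

Verification: P(X ≤ 124.9775) = 0.84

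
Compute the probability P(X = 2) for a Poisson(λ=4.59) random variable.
0.106951

We have X ~ Poisson(λ=4.59).

For a Poisson distribution, the PMF gives us the probability of each outcome.

Using the PMF formula:
P(X = 2) = 0.106951

Rounded to 4 decimal places: 0.1070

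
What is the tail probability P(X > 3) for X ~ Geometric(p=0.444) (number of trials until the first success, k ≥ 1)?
0.171880

We have X ~ Geometric(p=0.444) (number of trials until the first success, k ≥ 1).

P(X > 3) = 1 - P(X ≤ 3)
                = 1 - F(3)
                = 1 - 0.828120
                = 0.171880

So there's approximately a 17.2% chance that X exceeds 3.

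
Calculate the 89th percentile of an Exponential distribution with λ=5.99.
0.3685

We have X ~ Exponential(λ=5.99).

We want to find x such that P(X ≤ x) = 0.89.

This is the 89th percentile, which means 89% of values fall below this point.

Using the inverse CDF (quantile function):
x = F⁻¹(0.89) = 0.3685

Verification: P(X ≤ 0.3685) = 0.89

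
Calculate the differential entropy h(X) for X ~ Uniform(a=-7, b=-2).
1.6094 nats

We have X ~ Uniform(a=-7, b=-2).

The differential entropy measures the uncertainty or information content of the distribution.

For a Uniform distribution with a=-7, b=-2:
h(X) = 1.6094 nats

(In bits, this would be 2.3219 bits.)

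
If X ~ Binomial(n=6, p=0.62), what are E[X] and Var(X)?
E[X] = 3.7200, Var(X) = 1.4136

We have X ~ Binomial(n=6, p=0.62).

For a Binomial distribution with n=6, p=0.62:

Expected value:
E[X] = 3.7200

Variance:
Var(X) = 1.4136

Standard deviation:
σ = √Var(X) = 1.1889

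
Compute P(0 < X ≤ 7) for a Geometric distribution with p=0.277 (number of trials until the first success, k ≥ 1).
0.896731

We have X ~ Geometric(p=0.277) (number of trials until the first success, k ≥ 1).

To find P(0 < X ≤ 7), we use:
P(0 < X ≤ 7) = P(X ≤ 7) - P(X ≤ 0)
                 = F(7) - F(0)
                 = 0.896731 - 0.000000
                 = 0.896731

So there's approximately a 89.7% chance that X falls in this range.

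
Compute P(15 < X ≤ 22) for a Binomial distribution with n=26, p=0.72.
0.875101

We have X ~ Binomial(n=26, p=0.72).

To find P(15 < X ≤ 22), we use:
P(15 < X ≤ 22) = P(X ≤ 22) - P(X ≤ 15)
                 = F(22) - F(15)
                 = 0.958372 - 0.083271
                 = 0.875101

So there's approximately a 87.5% chance that X falls in this range.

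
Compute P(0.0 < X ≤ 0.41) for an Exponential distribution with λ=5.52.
0.895983

We have X ~ Exponential(λ=5.52).

To find P(0.0 < X ≤ 0.41), we use:
P(0.0 < X ≤ 0.41) = P(X ≤ 0.41) - P(X ≤ 0.0)
                 = F(0.41) - F(0.0)
                 = 0.895983 - 0.000000
                 = 0.895983

So there's approximately a 89.6% chance that X falls in this range.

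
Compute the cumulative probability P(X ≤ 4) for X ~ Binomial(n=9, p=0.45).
0.621421

We have X ~ Binomial(n=9, p=0.45).

The CDF gives us P(X ≤ k).

Using the CDF:
P(X ≤ 4) = 0.621421

This means there's approximately a 62.1% chance that X is at most 4.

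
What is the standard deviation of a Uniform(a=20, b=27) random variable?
2.0207

We have X ~ Uniform(a=20, b=27).

For a Uniform distribution with a=20, b=27:
σ = √Var(X) = 2.0207

The standard deviation is the square root of the variance.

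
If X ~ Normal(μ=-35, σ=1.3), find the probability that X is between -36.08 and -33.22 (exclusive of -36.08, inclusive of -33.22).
0.711484

We have X ~ Normal(μ=-35, σ=1.3).

To find P(-36.08 < X ≤ -33.22), we use:
P(-36.08 < X ≤ -33.22) = P(X ≤ -33.22) - P(X ≤ -36.08)
                 = F(-33.22) - F(-36.08)
                 = 0.914536 - 0.203052
                 = 0.711484

So there's approximately a 71.1% chance that X falls in this range.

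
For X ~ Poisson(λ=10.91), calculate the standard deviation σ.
3.3030

We have X ~ Poisson(λ=10.91).

For a Poisson distribution with λ=10.91:
σ = √Var(X) = 3.3030

The standard deviation is the square root of the variance.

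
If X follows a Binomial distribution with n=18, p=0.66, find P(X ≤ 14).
0.908280

We have X ~ Binomial(n=18, p=0.66).

The CDF gives us P(X ≤ k).

Using the CDF:
P(X ≤ 14) = 0.908280

This means there's approximately a 90.8% chance that X is at most 14.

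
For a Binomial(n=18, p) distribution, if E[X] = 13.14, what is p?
p = 0.73

For a Binomial(n, p) distribution:
E[X] = n × p

Given n = 18 and E[X] = 13.14:
13.14 = 18 × p
p = 13.14 / 18 = 0.73

Verification: Binomial(18, 0.73) has E[X] = 13.14 ✓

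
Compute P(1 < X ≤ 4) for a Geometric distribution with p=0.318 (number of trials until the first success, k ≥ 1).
0.465660

We have X ~ Geometric(p=0.318) (number of trials until the first success, k ≥ 1).

To find P(1 < X ≤ 4), we use:
P(1 < X ≤ 4) = P(X ≤ 4) - P(X ≤ 1)
                 = F(4) - F(1)
                 = 0.783660 - 0.318000
                 = 0.465660

So there's approximately a 46.6% chance that X falls in this range.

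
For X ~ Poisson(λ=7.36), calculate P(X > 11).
0.071315

We have X ~ Poisson(λ=7.36).

P(X > 11) = 1 - P(X ≤ 11)
                = 1 - F(11)
                = 1 - 0.928685
                = 0.071315

So there's approximately a 7.1% chance that X exceeds 11.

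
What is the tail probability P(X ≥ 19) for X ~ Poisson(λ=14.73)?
0.161986

We have X ~ Poisson(λ=14.73).

For discrete distributions, P(X ≥ 19) = 1 - P(X ≤ 18).

P(X ≤ 18) = 0.838014
P(X ≥ 19) = 1 - 0.838014 = 0.161986

So there's approximately a 16.2% chance that X is at least 19.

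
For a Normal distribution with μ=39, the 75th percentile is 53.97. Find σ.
σ = 22.1946

For X ~ Normal(μ, σ), the p-th percentile satisfies x = μ + z_p × σ,
where z_p = Φ⁻¹(p) is the standard normal quantile.

Step 1: z_{0.75} = Φ⁻¹(0.75) = 0.6745

Step 2: Solve for σ:
53.97 = 39 + 0.6745 × σ
σ = (53.97 - 39) / 0.6745
σ = 14.97 / 0.6745
σ = 22.1946

Verification: μ + z × σ = 39 + 0.6745 × 22.1946 = 53.97 ✓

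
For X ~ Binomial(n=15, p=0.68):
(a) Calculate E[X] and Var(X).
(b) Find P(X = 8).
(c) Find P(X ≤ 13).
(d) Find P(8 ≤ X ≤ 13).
(a) E[X] = 10.2000, Var(X) = 3.2640
(b) P(X = 8) = 0.101081
(c) P(X ≤ 13) = 0.975231
(d) P(8 ≤ X ≤ 13) = 0.904102

We have X ~ Binomial(n=15, p=0.68).

(a) Moments:
E[X] = 10.2000
Var(X) = 3.2640
σ = √Var(X) = 1.8067

(b) Point probability using PMF:
P(X = 8) = 0.101081

(c) Cumulative probability using CDF:
P(X ≤ 13) = F(13) = 0.975231

(d) Range probability:
P(8 ≤ X ≤ 13) = P(X ≤ 13) - P(X ≤ 7)
                   = F(13) - F(7)
                   = 0.975231 - 0.071129
                   = 0.904102

This means approximately 90.4% of outcomes fall in the interval [8, 13].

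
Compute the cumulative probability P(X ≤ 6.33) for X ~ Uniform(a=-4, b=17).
0.491905

We have X ~ Uniform(a=-4, b=17).

The CDF gives us P(X ≤ k).

Using the CDF:
P(X ≤ 6.33) = 0.491905

This means there's approximately a 49.2% chance that X is at most 6.33.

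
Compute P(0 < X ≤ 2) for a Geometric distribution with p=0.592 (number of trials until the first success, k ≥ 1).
0.833536

We have X ~ Geometric(p=0.592) (number of trials until the first success, k ≥ 1).

To find P(0 < X ≤ 2), we use:
P(0 < X ≤ 2) = P(X ≤ 2) - P(X ≤ 0)
                 = F(2) - F(0)
                 = 0.833536 - 0.000000
                 = 0.833536

So there's approximately a 83.4% chance that X falls in this range.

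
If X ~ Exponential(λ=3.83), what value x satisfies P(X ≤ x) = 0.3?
0.0931

We have X ~ Exponential(λ=3.83).

We want to find x such that P(X ≤ x) = 0.3.

This is the 30th percentile, which means 30% of values fall below this point.

Using the inverse CDF (quantile function):
x = F⁻¹(0.3) = 0.0931

Verification: P(X ≤ 0.0931) = 0.3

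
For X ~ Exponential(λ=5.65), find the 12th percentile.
0.0226

We have X ~ Exponential(λ=5.65).

We want to find x such that P(X ≤ x) = 0.12.

This is the 12th percentile, which means 12% of values fall below this point.

Using the inverse CDF (quantile function):
x = F⁻¹(0.12) = 0.0226

Verification: P(X ≤ 0.0226) = 0.12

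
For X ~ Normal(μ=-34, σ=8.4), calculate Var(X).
70.5600

We have X ~ Normal(μ=-34, σ=8.4).

For a Normal distribution with μ=-34, σ=8.4:
Var(X) = 70.5600

The variance measures the spread of the distribution around the mean.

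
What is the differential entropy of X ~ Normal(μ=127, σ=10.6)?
3.7798 nats

We have X ~ Normal(μ=127, σ=10.6).

The differential entropy measures the uncertainty or information content of the distribution.

For a Normal distribution with μ=127, σ=10.6:
h(X) = 3.7798 nats

(In bits, this would be 5.4531 bits.)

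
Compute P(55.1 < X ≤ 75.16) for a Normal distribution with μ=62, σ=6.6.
0.829014

We have X ~ Normal(μ=62, σ=6.6).

To find P(55.1 < X ≤ 75.16), we use:
P(55.1 < X ≤ 75.16) = P(X ≤ 75.16) - P(X ≤ 55.1)
                 = F(75.16) - F(55.1)
                 = 0.976921 - 0.147906
                 = 0.829014

So there's approximately a 82.9% chance that X falls in this range.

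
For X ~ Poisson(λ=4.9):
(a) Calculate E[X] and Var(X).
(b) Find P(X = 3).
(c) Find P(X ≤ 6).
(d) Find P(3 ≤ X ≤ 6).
(a) E[X] = 4.9000, Var(X) = 4.9000
(b) P(X = 3) = 0.146014
(c) P(X ≤ 6) = 0.776655
(d) P(3 ≤ X ≤ 6) = 0.643324

We have X ~ Poisson(λ=4.9).

(a) Moments:
E[X] = 4.9000
Var(X) = 4.9000
σ = √Var(X) = 2.2136

(b) Point probability using PMF:
P(X = 3) = 0.146014

(c) Cumulative probability using CDF:
P(X ≤ 6) = F(6) = 0.776655

(d) Range probability:
P(3 ≤ X ≤ 6) = P(X ≤ 6) - P(X ≤ 2)
                   = F(6) - F(2)
                   = 0.776655 - 0.133331
                   = 0.643324

This means approximately 64.3% of outcomes fall in the interval [3, 6].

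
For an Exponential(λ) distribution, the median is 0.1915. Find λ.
λ = 3.6196

For X ~ Exponential(λ), the CDF is F(x) = 1 - e^(-λx).
The median m satisfies F(m) = 0.5:
1 - e^(-λm) = 0.5
e^(-λm) = 0.5
λm = ln(2)
m = ln(2) / λ

Given m = 0.1915:
λ = ln(2) / 0.1915 = 0.693147 / 0.1915 = 3.6196

Verification: ln(2) / 3.6196 = 0.1915 ✓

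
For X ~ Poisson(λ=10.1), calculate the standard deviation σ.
3.1780

We have X ~ Poisson(λ=10.1).

For a Poisson distribution with λ=10.1:
σ = √Var(X) = 3.1780

The standard deviation is the square root of the variance.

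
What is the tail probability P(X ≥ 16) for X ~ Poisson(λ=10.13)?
0.053402

We have X ~ Poisson(λ=10.13).

For discrete distributions, P(X ≥ 16) = 1 - P(X ≤ 15).

P(X ≤ 15) = 0.946598
P(X ≥ 16) = 1 - 0.946598 = 0.053402

So there's approximately a 5.3% chance that X is at least 16.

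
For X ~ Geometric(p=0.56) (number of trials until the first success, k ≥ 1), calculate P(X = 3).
0.108416

We have X ~ Geometric(p=0.56) (number of trials until the first success, k ≥ 1).

For a Geometric distribution, the PMF gives us the probability of each outcome.

Using the PMF formula:
P(X = 3) = 0.108416

Rounded to 4 decimal places: 0.1084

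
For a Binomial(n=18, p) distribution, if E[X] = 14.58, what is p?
p = 0.81

For a Binomial(n, p) distribution:
E[X] = n × p

Given n = 18 and E[X] = 14.58:
14.58 = 18 × p
p = 14.58 / 18 = 0.81

Verification: Binomial(18, 0.81) has E[X] = 14.58 ✓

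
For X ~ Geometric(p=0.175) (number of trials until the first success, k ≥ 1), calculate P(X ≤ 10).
0.853937

We have X ~ Geometric(p=0.175) (number of trials until the first success, k ≥ 1).

The CDF gives us P(X ≤ k).

Using the CDF:
P(X ≤ 10) = 0.853937

This means there's approximately a 85.4% chance that X is at most 10.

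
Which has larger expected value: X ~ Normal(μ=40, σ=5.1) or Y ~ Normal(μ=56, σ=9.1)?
Y has larger mean (56.0000 > 40.0000)

Compute the expected value for each distribution:

X ~ Normal(μ=40, σ=5.1):
E[X] = 40.0000

Y ~ Normal(μ=56, σ=9.1):
E[Y] = 56.0000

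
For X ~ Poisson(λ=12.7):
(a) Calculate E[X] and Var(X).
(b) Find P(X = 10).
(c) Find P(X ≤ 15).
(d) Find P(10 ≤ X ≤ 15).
(a) E[X] = 12.7000, Var(X) = 12.7000
(b) P(X = 10) = 0.091777
(c) P(X ≤ 15) = 0.789512
(d) P(10 ≤ X ≤ 15) = 0.602958

We have X ~ Poisson(λ=12.7).

(a) Moments:
E[X] = 12.7000
Var(X) = 12.7000
σ = √Var(X) = 3.5637

(b) Point probability using PMF:
P(X = 10) = 0.091777

(c) Cumulative probability using CDF:
P(X ≤ 15) = F(15) = 0.789512

(d) Range probability:
P(10 ≤ X ≤ 15) = P(X ≤ 15) - P(X ≤ 9)
                   = F(15) - F(9)
                   = 0.789512 - 0.186554
                   = 0.602958

This means approximately 60.3% of outcomes fall in the interval [10, 15].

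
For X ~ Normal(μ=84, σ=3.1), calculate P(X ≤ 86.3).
0.770937

We have X ~ Normal(μ=84, σ=3.1).

The CDF gives us P(X ≤ k).

Using the CDF:
P(X ≤ 86.3) = 0.770937

This means there's approximately a 77.1% chance that X is at most 86.3.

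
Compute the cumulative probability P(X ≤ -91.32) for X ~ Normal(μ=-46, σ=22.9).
0.023906

We have X ~ Normal(μ=-46, σ=22.9).

The CDF gives us P(X ≤ k).

Using the CDF:
P(X ≤ -91.32) = 0.023906

This means there's approximately a 2.4% chance that X is at most -91.32.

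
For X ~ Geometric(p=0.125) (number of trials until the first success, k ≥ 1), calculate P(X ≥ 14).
0.176240

We have X ~ Geometric(p=0.125) (number of trials until the first success, k ≥ 1).

For discrete distributions, P(X ≥ 14) = 1 - P(X ≤ 13).

P(X ≤ 13) = 0.823760
P(X ≥ 14) = 1 - 0.823760 = 0.176240

So there's approximately a 17.6% chance that X is at least 14.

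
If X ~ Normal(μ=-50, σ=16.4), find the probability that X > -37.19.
0.217373

We have X ~ Normal(μ=-50, σ=16.4).

P(X > -37.19) = 1 - P(X ≤ -37.19)
                = 1 - F(-37.19)
                = 1 - 0.782627
                = 0.217373

So there's approximately a 21.7% chance that X exceeds -37.19.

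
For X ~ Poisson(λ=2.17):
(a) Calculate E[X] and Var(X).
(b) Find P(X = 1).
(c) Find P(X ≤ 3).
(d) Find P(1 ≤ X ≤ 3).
(a) E[X] = 2.1700, Var(X) = 2.1700
(b) P(X = 1) = 0.247765
(c) P(X ≤ 3) = 0.825219
(d) P(1 ≤ X ≤ 3) = 0.711041

We have X ~ Poisson(λ=2.17).

(a) Moments:
E[X] = 2.1700
Var(X) = 2.1700
σ = √Var(X) = 1.4731

(b) Point probability using PMF:
P(X = 1) = 0.247765

(c) Cumulative probability using CDF:
P(X ≤ 3) = F(3) = 0.825219

(d) Range probability:
P(1 ≤ X ≤ 3) = P(X ≤ 3) - P(X ≤ 0)
                   = F(3) - F(0)
                   = 0.825219 - 0.114178
                   = 0.711041

This means approximately 71.1% of outcomes fall in the interval [1, 3].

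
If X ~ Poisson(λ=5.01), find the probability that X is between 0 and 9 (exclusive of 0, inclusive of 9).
0.961137

We have X ~ Poisson(λ=5.01).

To find P(0 < X ≤ 9), we use:
P(0 < X ≤ 9) = P(X ≤ 9) - P(X ≤ 0)
                 = F(9) - F(0)
                 = 0.967808 - 0.006671
                 = 0.961137

So there's approximately a 96.1% chance that X falls in this range.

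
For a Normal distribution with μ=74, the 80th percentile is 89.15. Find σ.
σ = 18.0010

For X ~ Normal(μ, σ), the p-th percentile satisfies x = μ + z_p × σ,
where z_p = Φ⁻¹(p) is the standard normal quantile.

Step 1: z_{0.8} = Φ⁻¹(0.8) = 0.8416

Step 2: Solve for σ:
89.15 = 74 + 0.8416 × σ
σ = (89.15 - 74) / 0.8416
σ = 15.15 / 0.8416
σ = 18.0010

Verification: μ + z × σ = 74 + 0.8416 × 18.0010 = 89.15 ✓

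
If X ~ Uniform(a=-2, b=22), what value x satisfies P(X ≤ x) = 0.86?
18.6400

We have X ~ Uniform(a=-2, b=22).

We want to find x such that P(X ≤ x) = 0.86.

This is the 86th percentile, which means 86% of values fall below this point.

Using the inverse CDF (quantile function):
x = F⁻¹(0.86) = 18.6400

Verification: P(X ≤ 18.6400) = 0.86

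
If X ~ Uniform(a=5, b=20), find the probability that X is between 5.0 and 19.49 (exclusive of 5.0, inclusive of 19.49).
0.966000

We have X ~ Uniform(a=5, b=20).

To find P(5.0 < X ≤ 19.49), we use:
P(5.0 < X ≤ 19.49) = P(X ≤ 19.49) - P(X ≤ 5.0)
                 = F(19.49) - F(5.0)
                 = 0.966000 - 0.000000
                 = 0.966000

So there's approximately a 96.6% chance that X falls in this range.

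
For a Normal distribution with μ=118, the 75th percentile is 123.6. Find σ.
σ = 8.3026

For X ~ Normal(μ, σ), the p-th percentile satisfies x = μ + z_p × σ,
where z_p = Φ⁻¹(p) is the standard normal quantile.

Step 1: z_{0.75} = Φ⁻¹(0.75) = 0.6745

Step 2: Solve for σ:
123.6 = 118 + 0.6745 × σ
σ = (123.6 - 118) / 0.6745
σ = 5.60 / 0.6745
σ = 8.3026

Verification: μ + z × σ = 118 + 0.6745 × 8.3026 = 123.60 ✓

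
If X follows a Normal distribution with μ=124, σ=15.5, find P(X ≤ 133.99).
0.740380

We have X ~ Normal(μ=124, σ=15.5).

The CDF gives us P(X ≤ k).

Using the CDF:
P(X ≤ 133.99) = 0.740380

This means there's approximately a 74.0% chance that X is at most 133.99.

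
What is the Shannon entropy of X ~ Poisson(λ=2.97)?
1.9260 nats

We have X ~ Poisson(λ=2.97).

The Shannon entropy measures the uncertainty or information content of the distribution.

For a Poisson distribution with λ=2.97:
H(X) = 1.9260 nats

(In bits, this would be 2.7786 bits.)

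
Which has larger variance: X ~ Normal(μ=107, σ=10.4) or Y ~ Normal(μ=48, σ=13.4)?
Y has larger variance (179.5600 > 108.1600)

Compute the variance for each distribution:

X ~ Normal(μ=107, σ=10.4):
Var(X) = 108.1600

Y ~ Normal(μ=48, σ=13.4):
Var(Y) = 179.5600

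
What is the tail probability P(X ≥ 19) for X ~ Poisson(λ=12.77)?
0.061102

We have X ~ Poisson(λ=12.77).

For discrete distributions, P(X ≥ 19) = 1 - P(X ≤ 18).

P(X ≤ 18) = 0.938898
P(X ≥ 19) = 1 - 0.938898 = 0.061102

So there's approximately a 6.1% chance that X is at least 19.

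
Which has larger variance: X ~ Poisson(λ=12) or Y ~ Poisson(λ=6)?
X has larger variance (12.0000 > 6.0000)

Compute the variance for each distribution:

X ~ Poisson(λ=12):
Var(X) = 12.0000

Y ~ Poisson(λ=6):
Var(Y) = 6.0000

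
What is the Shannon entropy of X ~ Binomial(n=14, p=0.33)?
1.9794 nats

We have X ~ Binomial(n=14, p=0.33).

The Shannon entropy measures the uncertainty or information content of the distribution.

For a Binomial distribution with n=14, p=0.33:
H(X) = 1.9794 nats

(In bits, this would be 2.8557 bits.)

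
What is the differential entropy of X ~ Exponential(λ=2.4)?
0.1245 nats

We have X ~ Exponential(λ=2.4).

The differential entropy measures the uncertainty or information content of the distribution.

For an Exponential distribution with λ=2.4:
h(X) = 0.1245 nats

(In bits, this would be 0.1797 bits.)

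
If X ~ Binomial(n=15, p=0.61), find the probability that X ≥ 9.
0.640515

We have X ~ Binomial(n=15, p=0.61).

For discrete distributions, P(X ≥ 9) = 1 - P(X ≤ 8).

P(X ≤ 8) = 0.359485
P(X ≥ 9) = 1 - 0.359485 = 0.640515

So there's approximately a 64.1% chance that X is at least 9.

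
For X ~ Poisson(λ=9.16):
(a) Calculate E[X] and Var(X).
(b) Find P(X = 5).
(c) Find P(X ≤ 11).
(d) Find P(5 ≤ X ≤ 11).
(a) E[X] = 9.1600, Var(X) = 9.1600
(b) P(X = 5) = 0.056514
(c) P(X ≤ 11) = 0.787215
(d) P(5 ≤ X ≤ 11) = 0.737415

We have X ~ Poisson(λ=9.16).

(a) Moments:
E[X] = 9.1600
Var(X) = 9.1600
σ = √Var(X) = 3.0265

(b) Point probability using PMF:
P(X = 5) = 0.056514

(c) Cumulative probability using CDF:
P(X ≤ 11) = F(11) = 0.787215

(d) Range probability:
P(5 ≤ X ≤ 11) = P(X ≤ 11) - P(X ≤ 4)
                   = F(11) - F(4)
                   = 0.787215 - 0.049800
                   = 0.737415

This means approximately 73.7% of outcomes fall in the interval [5, 11].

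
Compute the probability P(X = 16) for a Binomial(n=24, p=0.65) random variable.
0.168160

We have X ~ Binomial(n=24, p=0.65).

For a Binomial distribution, the PMF gives us the probability of each outcome.

Using the PMF formula:
P(X = 16) = 0.168160

Rounded to 4 decimal places: 0.1682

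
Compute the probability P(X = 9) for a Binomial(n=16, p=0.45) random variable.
0.131788

We have X ~ Binomial(n=16, p=0.45).

For a Binomial distribution, the PMF gives us the probability of each outcome.

Using the PMF formula:
P(X = 9) = 0.131788

Rounded to 4 decimal places: 0.1318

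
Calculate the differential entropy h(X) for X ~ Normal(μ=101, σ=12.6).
3.9526 nats

We have X ~ Normal(μ=101, σ=12.6).

The differential entropy measures the uncertainty or information content of the distribution.

For a Normal distribution with μ=101, σ=12.6:
h(X) = 3.9526 nats

(In bits, this would be 5.7024 bits.)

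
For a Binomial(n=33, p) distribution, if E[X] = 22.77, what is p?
p = 0.69

For a Binomial(n, p) distribution:
E[X] = n × p

Given n = 33 and E[X] = 22.77:
22.77 = 33 × p
p = 22.77 / 33 = 0.69

Verification: Binomial(33, 0.69) has E[X] = 22.77 ✓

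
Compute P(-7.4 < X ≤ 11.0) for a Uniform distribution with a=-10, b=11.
0.876190

We have X ~ Uniform(a=-10, b=11).

To find P(-7.4 < X ≤ 11.0), we use:
P(-7.4 < X ≤ 11.0) = P(X ≤ 11.0) - P(X ≤ -7.4)
                 = F(11.0) - F(-7.4)
                 = 1.000000 - 0.123810
                 = 0.876190

So there's approximately a 87.6% chance that X falls in this range.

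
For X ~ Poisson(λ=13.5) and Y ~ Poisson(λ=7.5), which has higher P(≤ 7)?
Y has higher probability (P(Y ≤ 7) = 0.5246 > P(X ≤ 7) = 0.0415)

Compute P(≤ 7) for each distribution:

X ~ Poisson(λ=13.5):
P(X ≤ 7) = 0.0415

Y ~ Poisson(λ=7.5):
P(Y ≤ 7) = 0.5246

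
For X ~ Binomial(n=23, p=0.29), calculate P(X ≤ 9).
0.900520

We have X ~ Binomial(n=23, p=0.29).

The CDF gives us P(X ≤ k).

Using the CDF:
P(X ≤ 9) = 0.900520

This means there's approximately a 90.1% chance that X is at most 9.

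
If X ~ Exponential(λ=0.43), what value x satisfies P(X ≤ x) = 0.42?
1.2668

We have X ~ Exponential(λ=0.43).

We want to find x such that P(X ≤ x) = 0.42.

This is the 42nd percentile, which means 42% of values fall below this point.

Using the inverse CDF (quantile function):
x = F⁻¹(0.42) = 1.2668

Verification: P(X ≤ 1.2668) = 0.42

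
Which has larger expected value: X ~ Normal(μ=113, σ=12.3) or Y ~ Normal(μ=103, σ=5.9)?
X has larger mean (113.0000 > 103.0000)

Compute the expected value for each distribution:

X ~ Normal(μ=113, σ=12.3):
E[X] = 113.0000

Y ~ Normal(μ=103, σ=5.9):
E[Y] = 103.0000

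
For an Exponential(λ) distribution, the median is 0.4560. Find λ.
λ = 1.5201

For X ~ Exponential(λ), the CDF is F(x) = 1 - e^(-λx).
The median m satisfies F(m) = 0.5:
1 - e^(-λm) = 0.5
e^(-λm) = 0.5
λm = ln(2)
m = ln(2) / λ

Given m = 0.4560:
λ = ln(2) / 0.4560 = 0.693147 / 0.4560 = 1.5201

Verification: ln(2) / 1.5201 = 0.4560 ✓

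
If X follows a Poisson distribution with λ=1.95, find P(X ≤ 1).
0.419709

We have X ~ Poisson(λ=1.95).

The CDF gives us P(X ≤ k).

Using the CDF:
P(X ≤ 1) = 0.419709

This means there's approximately a 42.0% chance that X is at most 1.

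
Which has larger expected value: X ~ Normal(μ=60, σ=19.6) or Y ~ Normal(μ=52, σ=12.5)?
X has larger mean (60.0000 > 52.0000)

Compute the expected value for each distribution:

X ~ Normal(μ=60, σ=19.6):
E[X] = 60.0000

Y ~ Normal(μ=52, σ=12.5):
E[Y] = 52.0000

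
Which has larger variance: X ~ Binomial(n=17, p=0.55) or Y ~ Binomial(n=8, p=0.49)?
X has larger variance (4.2075 > 1.9992)

Compute the variance for each distribution:

X ~ Binomial(n=17, p=0.55):
Var(X) = 4.2075

Y ~ Binomial(n=8, p=0.49):
Var(Y) = 1.9992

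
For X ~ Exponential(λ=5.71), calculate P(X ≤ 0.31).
0.829684

We have X ~ Exponential(λ=5.71).

The CDF gives us P(X ≤ k).

Using the CDF:
P(X ≤ 0.31) = 0.829684

This means there's approximately a 83.0% chance that X is at most 0.31.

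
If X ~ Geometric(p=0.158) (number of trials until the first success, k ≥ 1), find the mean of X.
6.3291

We have X ~ Geometric(p=0.158) (number of trials until the first success, k ≥ 1).

For a Geometric distribution with p=0.158 (number of trials until the first success, k ≥ 1):
E[X] = 6.3291

This is the expected (average) value of X.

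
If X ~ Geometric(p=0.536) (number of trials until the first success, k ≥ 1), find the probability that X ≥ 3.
0.215296

We have X ~ Geometric(p=0.536) (number of trials until the first success, k ≥ 1).

For discrete distributions, P(X ≥ 3) = 1 - P(X ≤ 2).

P(X ≤ 2) = 0.784704
P(X ≥ 3) = 1 - 0.784704 = 0.215296

So there's approximately a 21.5% chance that X is at least 3.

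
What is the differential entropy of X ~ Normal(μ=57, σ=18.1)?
4.3149 nats

We have X ~ Normal(μ=57, σ=18.1).

The differential entropy measures the uncertainty or information content of the distribution.

For a Normal distribution with μ=57, σ=18.1:
h(X) = 4.3149 nats

(In bits, this would be 6.2250 bits.)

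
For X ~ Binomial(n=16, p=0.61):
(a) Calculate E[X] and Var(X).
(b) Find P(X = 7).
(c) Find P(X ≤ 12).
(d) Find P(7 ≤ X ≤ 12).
(a) E[X] = 9.7600, Var(X) = 3.8064
(b) P(X = 7) = 0.075044
(c) P(X ≤ 12) = 0.924060
(d) P(7 ≤ X ≤ 12) = 0.874937

We have X ~ Binomial(n=16, p=0.61).

(a) Moments:
E[X] = 9.7600
Var(X) = 3.8064
σ = √Var(X) = 1.9510

(b) Point probability using PMF:
P(X = 7) = 0.075044

(c) Cumulative probability using CDF:
P(X ≤ 12) = F(12) = 0.924060

(d) Range probability:
P(7 ≤ X ≤ 12) = P(X ≤ 12) - P(X ≤ 6)
                   = F(12) - F(6)
                   = 0.924060 - 0.049123
                   = 0.874937

This means approximately 87.5% of outcomes fall in the interval [7, 12].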